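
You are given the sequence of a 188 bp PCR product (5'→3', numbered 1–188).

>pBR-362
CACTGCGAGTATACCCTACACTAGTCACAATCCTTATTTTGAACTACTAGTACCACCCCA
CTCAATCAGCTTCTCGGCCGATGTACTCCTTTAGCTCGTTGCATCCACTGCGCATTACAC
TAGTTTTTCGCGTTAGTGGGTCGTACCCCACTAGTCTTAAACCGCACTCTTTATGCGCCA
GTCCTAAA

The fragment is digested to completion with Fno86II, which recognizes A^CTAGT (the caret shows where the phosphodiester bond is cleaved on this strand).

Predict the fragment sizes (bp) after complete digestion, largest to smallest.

Fno86II sites (ACTAGT) start at positions 20, 46, 119, 150.
Fno86II cuts after the first base of each site, so after positions 20, 46, 119, 150.
Linear molecule, 4 cuts → 5 fragments:
  1–20 → 20 bp
  21–46 → 26 bp
  47–119 → 73 bp
  120–150 → 31 bp
  151–188 → 38 bp
Sorted largest to smallest: 73, 38, 31, 26, 20 bp.

73, 38, 31, 26, 20 bp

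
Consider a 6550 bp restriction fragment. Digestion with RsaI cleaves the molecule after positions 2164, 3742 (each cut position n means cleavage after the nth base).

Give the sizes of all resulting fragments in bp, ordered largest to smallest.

2808, 2164, 1578 bp

Linear molecule, 2 cuts → 3 fragments:
  2164 − 0 = 2164 bp
  3742 − 2164 = 1578 bp
  6550 − 3742 = 2808 bp
Sorted largest to smallest: 2808, 2164, 1578 bp.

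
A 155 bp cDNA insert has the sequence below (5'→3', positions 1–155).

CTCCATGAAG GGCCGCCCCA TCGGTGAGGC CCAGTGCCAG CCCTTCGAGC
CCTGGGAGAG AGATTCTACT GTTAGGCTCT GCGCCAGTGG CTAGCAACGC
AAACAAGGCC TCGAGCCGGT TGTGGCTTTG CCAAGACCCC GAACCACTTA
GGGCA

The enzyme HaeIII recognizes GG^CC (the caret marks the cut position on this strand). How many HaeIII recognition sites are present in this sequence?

3

GGCC occurs starting at positions 11, 28, 107.
HaeIII cuts at 3 sites.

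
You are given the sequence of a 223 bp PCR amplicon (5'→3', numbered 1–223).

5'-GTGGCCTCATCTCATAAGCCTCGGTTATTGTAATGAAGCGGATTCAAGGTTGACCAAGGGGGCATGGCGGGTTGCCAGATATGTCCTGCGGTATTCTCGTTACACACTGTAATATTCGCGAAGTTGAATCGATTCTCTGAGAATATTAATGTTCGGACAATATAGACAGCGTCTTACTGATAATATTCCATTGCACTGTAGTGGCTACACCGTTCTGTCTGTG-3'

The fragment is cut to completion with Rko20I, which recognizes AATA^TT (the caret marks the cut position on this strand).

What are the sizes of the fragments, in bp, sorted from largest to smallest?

114, 40, 38, 31 bp

Rko20I sites (AATATT) start at positions 111, 142, 182.
Rko20I cuts after base 4 of each site, so after positions 114, 145, 185.
Linear molecule, 3 cuts → 4 fragments:
  1–114 → 114 bp
  115–145 → 31 bp
  146–185 → 40 bp
  186–223 → 38 bp
Sorted largest to smallest: 114, 40, 38, 31 bp.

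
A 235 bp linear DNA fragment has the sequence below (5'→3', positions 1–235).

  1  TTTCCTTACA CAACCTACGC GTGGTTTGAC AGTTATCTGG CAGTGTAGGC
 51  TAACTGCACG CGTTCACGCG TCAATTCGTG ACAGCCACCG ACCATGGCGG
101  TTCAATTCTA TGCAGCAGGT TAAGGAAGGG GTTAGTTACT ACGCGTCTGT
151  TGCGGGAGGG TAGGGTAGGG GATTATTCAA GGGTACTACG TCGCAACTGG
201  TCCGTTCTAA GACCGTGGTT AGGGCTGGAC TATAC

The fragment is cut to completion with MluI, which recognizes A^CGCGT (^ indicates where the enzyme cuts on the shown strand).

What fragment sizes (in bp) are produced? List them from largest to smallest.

MluI sites (ACGCGT) start at positions 17, 58, 66, 141.
MluI cuts after the first base of each site, so after positions 17, 58, 66, 141.
Linear molecule, 4 cuts → 5 fragments:
  1–17 → 17 bp
  18–58 → 41 bp
  59–66 → 8 bp
  67–141 → 75 bp
  142–235 → 94 bp
Sorted largest to smallest: 94, 75, 41, 17, 8 bp.

94, 75, 41, 17, 8 bp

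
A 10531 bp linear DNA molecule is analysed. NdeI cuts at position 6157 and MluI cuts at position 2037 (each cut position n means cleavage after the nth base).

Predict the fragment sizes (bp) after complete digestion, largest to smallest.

4374, 4120, 2037 bp

Combined cut positions (sorted): 2037, 6157.
Linear molecule, 2 cuts → 3 fragments:
  2037 − 0 = 2037 bp
  6157 − 2037 = 4120 bp
  10531 − 6157 = 4374 bp
Sorted largest to smallest: 4374, 4120, 2037 bp.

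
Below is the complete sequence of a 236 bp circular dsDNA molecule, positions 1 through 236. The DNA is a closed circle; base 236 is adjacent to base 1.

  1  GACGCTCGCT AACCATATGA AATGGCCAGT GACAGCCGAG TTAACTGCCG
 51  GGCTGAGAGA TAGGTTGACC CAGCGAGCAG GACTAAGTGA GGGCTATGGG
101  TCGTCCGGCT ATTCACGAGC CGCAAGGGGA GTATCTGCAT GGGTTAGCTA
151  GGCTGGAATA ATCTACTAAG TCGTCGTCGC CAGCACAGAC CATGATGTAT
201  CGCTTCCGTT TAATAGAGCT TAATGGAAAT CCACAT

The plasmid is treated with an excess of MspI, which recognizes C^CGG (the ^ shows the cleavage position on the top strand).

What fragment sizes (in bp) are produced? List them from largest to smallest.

179, 57 bp

MspI sites (CCGG) start at positions 48, 105.
MspI cuts after the first base of each site, so after positions 48, 105.
Circular molecule, 2 cuts → 2 fragments:
  49–105 → 57 bp
  106–236 then 1–48 → 131 + 48 = 179 bp
Sorted largest to smallest: 179, 57 bp.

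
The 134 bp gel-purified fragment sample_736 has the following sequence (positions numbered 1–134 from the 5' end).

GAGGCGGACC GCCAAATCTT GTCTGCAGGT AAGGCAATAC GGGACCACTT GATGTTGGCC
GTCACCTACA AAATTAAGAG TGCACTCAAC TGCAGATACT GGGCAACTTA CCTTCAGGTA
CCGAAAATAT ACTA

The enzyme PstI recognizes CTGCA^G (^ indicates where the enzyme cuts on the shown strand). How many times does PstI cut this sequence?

CTGCAG occurs starting at positions 23, 90.
PstI cuts at 2 sites.

2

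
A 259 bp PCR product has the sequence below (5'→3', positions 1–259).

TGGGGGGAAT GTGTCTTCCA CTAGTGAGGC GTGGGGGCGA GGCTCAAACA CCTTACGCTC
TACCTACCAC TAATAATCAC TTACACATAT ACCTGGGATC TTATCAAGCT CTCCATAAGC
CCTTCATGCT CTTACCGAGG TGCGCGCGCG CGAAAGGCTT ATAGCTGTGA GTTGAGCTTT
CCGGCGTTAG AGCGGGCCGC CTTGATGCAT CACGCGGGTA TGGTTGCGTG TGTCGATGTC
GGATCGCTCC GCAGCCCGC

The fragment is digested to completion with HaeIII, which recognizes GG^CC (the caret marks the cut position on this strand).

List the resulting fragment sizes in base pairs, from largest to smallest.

196, 63 bp

The HaeIII site (GGCC) starts at position 195.
HaeIII cuts after base 2 of each site, so after position 196.
Linear molecule, 1 cut → 2 fragments:
  1–196 → 196 bp
  197–259 → 63 bp
Sorted largest to smallest: 196, 63 bp.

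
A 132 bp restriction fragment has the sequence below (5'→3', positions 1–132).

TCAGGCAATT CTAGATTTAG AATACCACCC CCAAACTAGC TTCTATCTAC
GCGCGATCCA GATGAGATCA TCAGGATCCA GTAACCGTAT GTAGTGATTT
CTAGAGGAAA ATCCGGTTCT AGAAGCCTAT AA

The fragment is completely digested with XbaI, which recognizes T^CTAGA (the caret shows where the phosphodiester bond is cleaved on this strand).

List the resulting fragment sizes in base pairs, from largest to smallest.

XbaI sites (TCTAGA) start at positions 10, 100, 118.
XbaI cuts after the first base of each site, so after positions 10, 100, 118.
Linear molecule, 3 cuts → 4 fragments:
  1–10 → 10 bp
  11–100 → 90 bp
  101–118 → 18 bp
  119–132 → 14 bp
Sorted largest to smallest: 90, 18, 14, 10 bp.

90, 18, 14, 10 bp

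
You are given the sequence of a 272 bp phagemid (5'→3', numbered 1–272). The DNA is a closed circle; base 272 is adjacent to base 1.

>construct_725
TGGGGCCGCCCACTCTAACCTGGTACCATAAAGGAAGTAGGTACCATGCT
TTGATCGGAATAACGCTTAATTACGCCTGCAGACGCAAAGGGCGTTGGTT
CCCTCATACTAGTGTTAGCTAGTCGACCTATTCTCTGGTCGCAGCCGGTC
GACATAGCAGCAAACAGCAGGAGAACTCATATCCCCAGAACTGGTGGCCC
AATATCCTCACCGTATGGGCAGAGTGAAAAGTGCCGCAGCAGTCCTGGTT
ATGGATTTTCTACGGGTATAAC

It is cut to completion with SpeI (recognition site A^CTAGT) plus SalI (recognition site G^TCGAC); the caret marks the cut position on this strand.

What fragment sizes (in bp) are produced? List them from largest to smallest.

The SpeI site (ACTAGT) starts at position 108.
SpeI cuts after the first base of each site, so after position 108.
SalI sites (GTCGAC) start at positions 122, 148.
SalI cuts after the first base of each site, so after positions 122, 148.
Combined cut positions: 108, 122, 148.
Circular molecule, 3 cuts → 3 fragments:
  109–122 → 14 bp
  123–148 → 26 bp
  149–272 then 1–108 → 124 + 108 = 232 bp
Sorted largest to smallest: 232, 26, 14 bp.

232, 26, 14 bp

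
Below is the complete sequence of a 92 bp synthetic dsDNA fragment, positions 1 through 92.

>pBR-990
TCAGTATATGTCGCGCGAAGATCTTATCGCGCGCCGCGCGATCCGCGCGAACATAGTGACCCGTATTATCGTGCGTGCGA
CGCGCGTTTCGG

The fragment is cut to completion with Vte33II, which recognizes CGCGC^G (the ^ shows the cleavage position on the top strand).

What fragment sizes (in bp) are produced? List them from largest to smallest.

Vte33II sites (CGCGCG) start at positions 12, 28, 35, 44, 81.
Vte33II cuts after base 5 of each site (before the last base), so after positions 16, 32, 39, 48, 85.
Linear molecule, 5 cuts → 6 fragments:
  1–16 → 16 bp
  17–32 → 16 bp
  33–39 → 7 bp
  40–48 → 9 bp
  49–85 → 37 bp
  86–92 → 7 bp
Sorted largest to smallest: 37, 16, 16, 9, 7, 7 bp.

37, 16, 16, 9, 7, 7 bp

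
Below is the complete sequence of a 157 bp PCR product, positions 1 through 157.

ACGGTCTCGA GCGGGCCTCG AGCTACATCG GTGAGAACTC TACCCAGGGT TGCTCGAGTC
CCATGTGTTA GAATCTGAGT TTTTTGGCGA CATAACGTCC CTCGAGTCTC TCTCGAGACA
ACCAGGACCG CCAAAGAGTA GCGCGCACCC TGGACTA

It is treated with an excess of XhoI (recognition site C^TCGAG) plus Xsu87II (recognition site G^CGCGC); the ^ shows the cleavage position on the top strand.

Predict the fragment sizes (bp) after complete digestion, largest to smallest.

XhoI sites (CTCGAG) start at positions 6, 17, 53, 101, 112.
XhoI cuts after the first base of each site, so after positions 6, 17, 53, 101, 112.
The Xsu87II site (GCGCGC) starts at position 141.
Xsu87II cuts after the first base of each site, so after position 141.
Combined cut positions: 6, 17, 53, 101, 112, 141.
Linear molecule, 6 cuts → 7 fragments:
  1–6 → 6 bp
  7–17 → 11 bp
  18–53 → 36 bp
  54–101 → 48 bp
  102–112 → 11 bp
  113–141 → 29 bp
  142–157 → 16 bp
Sorted largest to smallest: 48, 36, 29, 16, 11, 11, 6 bp.

48, 36, 29, 16, 11, 11, 6 bp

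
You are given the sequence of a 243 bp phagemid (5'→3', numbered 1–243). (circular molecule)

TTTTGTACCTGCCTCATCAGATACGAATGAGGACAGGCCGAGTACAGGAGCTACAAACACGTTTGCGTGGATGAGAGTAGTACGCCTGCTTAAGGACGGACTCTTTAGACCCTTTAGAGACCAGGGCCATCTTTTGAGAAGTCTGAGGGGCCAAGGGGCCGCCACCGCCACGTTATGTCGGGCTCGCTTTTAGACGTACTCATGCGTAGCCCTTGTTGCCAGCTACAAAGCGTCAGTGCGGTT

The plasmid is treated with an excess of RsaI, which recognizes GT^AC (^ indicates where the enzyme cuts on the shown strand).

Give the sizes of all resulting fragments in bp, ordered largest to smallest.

116, 52, 38, 37 bp

RsaI sites (GTAC) start at positions 5, 42, 80, 196.
RsaI cuts after base 2 of each site, so after positions 6, 43, 81, 197.
Circular molecule, 4 cuts → 4 fragments:
  7–43 → 37 bp
  44–81 → 38 bp
  82–197 → 116 bp
  198–243 then 1–6 → 46 + 6 = 52 bp
Sorted largest to smallest: 116, 52, 38, 37 bp.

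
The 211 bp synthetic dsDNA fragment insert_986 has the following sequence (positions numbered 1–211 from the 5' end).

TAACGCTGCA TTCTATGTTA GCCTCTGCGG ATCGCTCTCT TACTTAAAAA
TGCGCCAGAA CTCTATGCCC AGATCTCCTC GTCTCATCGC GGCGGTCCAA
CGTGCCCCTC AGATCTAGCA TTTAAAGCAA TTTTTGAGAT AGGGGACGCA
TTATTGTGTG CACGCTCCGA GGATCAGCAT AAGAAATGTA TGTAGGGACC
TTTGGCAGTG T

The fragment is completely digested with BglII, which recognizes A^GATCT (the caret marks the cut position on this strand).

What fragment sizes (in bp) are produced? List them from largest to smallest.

BglII sites (AGATCT) start at positions 71, 111.
BglII cuts after the first base of each site, so after positions 71, 111.
Linear molecule, 2 cuts → 3 fragments:
  1–71 → 71 bp
  72–111 → 40 bp
  112–211 → 100 bp
Sorted largest to smallest: 100, 71, 40 bp.

100, 71, 40 bp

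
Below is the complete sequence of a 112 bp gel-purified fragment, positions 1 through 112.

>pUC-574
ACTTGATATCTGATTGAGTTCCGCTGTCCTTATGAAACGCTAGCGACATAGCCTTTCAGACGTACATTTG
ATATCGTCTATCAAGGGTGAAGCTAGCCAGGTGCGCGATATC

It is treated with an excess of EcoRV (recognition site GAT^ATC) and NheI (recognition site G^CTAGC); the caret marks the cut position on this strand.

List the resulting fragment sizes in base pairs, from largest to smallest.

33, 32, 20, 17, 7, 3 bp

EcoRV sites (GATATC) start at positions 5, 70, 107.
EcoRV cuts after base 3 of each site, so after positions 7, 72, 109.
NheI sites (GCTAGC) start at positions 39, 92.
NheI cuts after the first base of each site, so after positions 39, 92.
Combined cut positions: 7, 39, 72, 92, 109.
Linear molecule, 5 cuts → 6 fragments:
  1–7 → 7 bp
  8–39 → 32 bp
  40–72 → 33 bp
  73–92 → 20 bp
  93–109 → 17 bp
  110–112 → 3 bp
Sorted largest to smallest: 33, 32, 20, 17, 7, 3 bp.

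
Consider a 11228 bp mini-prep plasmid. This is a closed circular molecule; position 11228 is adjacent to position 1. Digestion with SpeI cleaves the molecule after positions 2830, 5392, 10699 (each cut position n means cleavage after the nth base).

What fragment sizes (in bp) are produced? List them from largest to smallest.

5307, 3359, 2562 bp

Circular molecule, 3 cuts → 3 fragments:
  5392 − 2830 = 2562 bp
  10699 − 5392 = 5307 bp
  wrap: 11228 − 10699 + 2830 = 3359 bp
Sorted largest to smallest: 5307, 3359, 2562 bp.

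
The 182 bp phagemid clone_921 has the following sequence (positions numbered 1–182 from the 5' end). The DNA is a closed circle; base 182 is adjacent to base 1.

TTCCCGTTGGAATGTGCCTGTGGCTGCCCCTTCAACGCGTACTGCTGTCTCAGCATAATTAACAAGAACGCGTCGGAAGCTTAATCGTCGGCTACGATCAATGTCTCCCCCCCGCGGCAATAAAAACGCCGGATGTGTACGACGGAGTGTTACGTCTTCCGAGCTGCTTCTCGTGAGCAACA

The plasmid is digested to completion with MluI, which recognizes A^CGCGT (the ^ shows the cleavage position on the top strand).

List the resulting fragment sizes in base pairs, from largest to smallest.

MluI sites (ACGCGT) start at positions 35, 68.
MluI cuts after the first base of each site, so after positions 35, 68.
Circular molecule, 2 cuts → 2 fragments:
  36–68 → 33 bp
  69–182 then 1–35 → 114 + 35 = 149 bp
Sorted largest to smallest: 149, 33 bp.

149, 33 bp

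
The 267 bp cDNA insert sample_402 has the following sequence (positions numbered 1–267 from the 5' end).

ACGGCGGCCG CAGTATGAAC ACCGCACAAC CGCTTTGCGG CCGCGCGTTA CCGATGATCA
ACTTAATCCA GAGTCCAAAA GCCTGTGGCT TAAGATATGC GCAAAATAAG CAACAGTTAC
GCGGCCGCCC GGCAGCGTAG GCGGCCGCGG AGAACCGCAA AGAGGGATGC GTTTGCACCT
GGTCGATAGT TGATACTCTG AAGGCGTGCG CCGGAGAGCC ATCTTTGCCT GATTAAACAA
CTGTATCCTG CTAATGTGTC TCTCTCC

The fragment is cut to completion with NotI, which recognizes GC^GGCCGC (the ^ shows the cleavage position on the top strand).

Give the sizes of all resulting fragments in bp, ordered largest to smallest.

NotI sites (GCGGCCGC) start at positions 4, 37, 121, 141.
NotI cuts after base 2 of each site, so after positions 5, 38, 122, 142.
Linear molecule, 4 cuts → 5 fragments:
  1–5 → 5 bp
  6–38 → 33 bp
  39–122 → 84 bp
  123–142 → 20 bp
  143–267 → 125 bp
Sorted largest to smallest: 125, 84, 33, 20, 5 bp.

125, 84, 33, 20, 5 bp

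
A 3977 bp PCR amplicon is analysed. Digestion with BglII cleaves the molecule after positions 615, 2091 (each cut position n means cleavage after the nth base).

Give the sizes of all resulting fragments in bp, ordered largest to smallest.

Linear molecule, 2 cuts → 3 fragments:
  615 − 0 = 615 bp
  2091 − 615 = 1476 bp
  3977 − 2091 = 1886 bp
Sorted largest to smallest: 1886, 1476, 615 bp.

1886, 1476, 615 bp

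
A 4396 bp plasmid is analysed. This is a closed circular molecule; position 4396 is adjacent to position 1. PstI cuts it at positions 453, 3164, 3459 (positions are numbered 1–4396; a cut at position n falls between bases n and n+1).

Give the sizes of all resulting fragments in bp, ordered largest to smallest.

2711, 1390, 295 bp

Circular molecule, 3 cuts → 3 fragments:
  3164 − 453 = 2711 bp
  3459 − 3164 = 295 bp
  wrap: 4396 − 3459 + 453 = 1390 bp
Sorted largest to smallest: 2711, 1390, 295 bp.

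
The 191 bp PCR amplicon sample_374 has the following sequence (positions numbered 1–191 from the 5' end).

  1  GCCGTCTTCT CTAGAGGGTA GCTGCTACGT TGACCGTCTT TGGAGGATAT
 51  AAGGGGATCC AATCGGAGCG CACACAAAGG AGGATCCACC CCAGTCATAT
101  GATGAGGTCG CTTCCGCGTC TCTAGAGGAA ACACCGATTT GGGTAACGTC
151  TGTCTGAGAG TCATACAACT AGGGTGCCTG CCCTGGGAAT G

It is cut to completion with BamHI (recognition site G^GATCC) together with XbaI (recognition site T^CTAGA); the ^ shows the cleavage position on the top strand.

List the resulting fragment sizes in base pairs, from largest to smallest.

BamHI sites (GGATCC) start at positions 55, 82.
BamHI cuts after the first base of each site, so after positions 55, 82.
XbaI sites (TCTAGA) start at positions 10, 121.
XbaI cuts after the first base of each site, so after positions 10, 121.
Combined cut positions: 10, 55, 82, 121.
Linear molecule, 4 cuts → 5 fragments:
  1–10 → 10 bp
  11–55 → 45 bp
  56–82 → 27 bp
  83–121 → 39 bp
  122–191 → 70 bp
Sorted largest to smallest: 70, 45, 39, 27, 10 bp.

70, 45, 39, 27, 10 bp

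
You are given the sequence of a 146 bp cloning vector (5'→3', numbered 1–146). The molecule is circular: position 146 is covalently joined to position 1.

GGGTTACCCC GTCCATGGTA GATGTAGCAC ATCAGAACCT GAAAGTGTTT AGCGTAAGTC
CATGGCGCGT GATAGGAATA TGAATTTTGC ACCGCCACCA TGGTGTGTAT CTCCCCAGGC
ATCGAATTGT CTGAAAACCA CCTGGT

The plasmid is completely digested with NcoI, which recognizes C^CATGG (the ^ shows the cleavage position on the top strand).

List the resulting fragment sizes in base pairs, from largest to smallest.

61, 47, 38 bp

NcoI sites (CCATGG) start at positions 13, 60, 98.
NcoI cuts after the first base of each site, so after positions 13, 60, 98.
Circular molecule, 3 cuts → 3 fragments:
  14–60 → 47 bp
  61–98 → 38 bp
  99–146 then 1–13 → 48 + 13 = 61 bp
Sorted largest to smallest: 61, 47, 38 bp.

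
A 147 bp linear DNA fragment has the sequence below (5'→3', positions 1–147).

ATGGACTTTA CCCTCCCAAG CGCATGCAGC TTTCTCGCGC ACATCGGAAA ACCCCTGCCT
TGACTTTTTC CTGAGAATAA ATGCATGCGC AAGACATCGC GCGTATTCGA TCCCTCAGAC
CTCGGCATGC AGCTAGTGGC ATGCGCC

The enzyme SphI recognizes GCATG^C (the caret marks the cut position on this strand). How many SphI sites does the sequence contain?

4

GCATGC occurs starting at positions 22, 83, 125, 139.
SphI cuts at 4 sites.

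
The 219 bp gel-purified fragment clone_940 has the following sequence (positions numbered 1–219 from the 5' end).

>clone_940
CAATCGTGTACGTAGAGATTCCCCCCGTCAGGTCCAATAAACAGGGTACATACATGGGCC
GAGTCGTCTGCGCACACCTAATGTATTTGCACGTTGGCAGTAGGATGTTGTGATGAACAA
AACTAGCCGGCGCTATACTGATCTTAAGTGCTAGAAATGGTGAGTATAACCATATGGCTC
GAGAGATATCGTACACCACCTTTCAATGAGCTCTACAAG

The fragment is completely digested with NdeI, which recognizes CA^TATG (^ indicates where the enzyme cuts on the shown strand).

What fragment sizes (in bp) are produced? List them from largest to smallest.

The NdeI site (CATATG) starts at position 171.
NdeI cuts after base 2 of each site, so after position 172.
Linear molecule, 1 cut → 2 fragments:
  1–172 → 172 bp
  173–219 → 47 bp
Sorted largest to smallest: 172, 47 bp.

172, 47 bp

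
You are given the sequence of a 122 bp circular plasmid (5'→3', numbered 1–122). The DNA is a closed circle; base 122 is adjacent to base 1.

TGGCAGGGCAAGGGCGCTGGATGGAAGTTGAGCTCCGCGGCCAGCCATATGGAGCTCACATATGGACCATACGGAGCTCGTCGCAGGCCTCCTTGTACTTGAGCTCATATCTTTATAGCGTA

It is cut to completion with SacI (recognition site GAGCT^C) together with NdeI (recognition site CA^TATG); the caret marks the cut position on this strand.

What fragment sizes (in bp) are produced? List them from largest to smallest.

SacI sites (GAGCTC) start at positions 30, 52, 74, 101.
SacI cuts after base 5 of each site (before the last base), so after positions 34, 56, 78, 105.
NdeI sites (CATATG) start at positions 46, 59.
NdeI cuts after base 2 of each site, so after positions 47, 60.
Combined cut positions: 34, 47, 56, 60, 78, 105.
Circular molecule, 6 cuts → 6 fragments:
  35–47 → 13 bp
  48–56 → 9 bp
  57–60 → 4 bp
  61–78 → 18 bp
  79–105 → 27 bp
  106–122 then 1–34 → 17 + 34 = 51 bp
Sorted largest to smallest: 51, 27, 18, 13, 9, 4 bp.

51, 27, 18, 13, 9, 4 bp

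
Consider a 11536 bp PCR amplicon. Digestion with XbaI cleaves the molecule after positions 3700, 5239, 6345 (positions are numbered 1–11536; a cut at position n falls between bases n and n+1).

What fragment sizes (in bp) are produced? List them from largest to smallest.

Linear molecule, 3 cuts → 4 fragments:
  3700 − 0 = 3700 bp
  5239 − 3700 = 1539 bp
  6345 − 5239 = 1106 bp
  11536 − 6345 = 5191 bp
Sorted largest to smallest: 5191, 3700, 1539, 1106 bp.

5191, 3700, 1539, 1106 bp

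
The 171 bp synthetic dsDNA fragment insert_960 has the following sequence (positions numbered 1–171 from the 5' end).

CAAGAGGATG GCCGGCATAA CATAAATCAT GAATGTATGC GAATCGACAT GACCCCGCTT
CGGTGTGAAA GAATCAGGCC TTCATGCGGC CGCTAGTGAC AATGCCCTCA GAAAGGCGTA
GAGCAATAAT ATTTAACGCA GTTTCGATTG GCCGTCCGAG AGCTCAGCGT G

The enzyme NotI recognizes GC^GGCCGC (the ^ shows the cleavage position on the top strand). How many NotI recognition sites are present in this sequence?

GCGGCCGC occurs starting at position 86.
NotI cuts at 1 site.

1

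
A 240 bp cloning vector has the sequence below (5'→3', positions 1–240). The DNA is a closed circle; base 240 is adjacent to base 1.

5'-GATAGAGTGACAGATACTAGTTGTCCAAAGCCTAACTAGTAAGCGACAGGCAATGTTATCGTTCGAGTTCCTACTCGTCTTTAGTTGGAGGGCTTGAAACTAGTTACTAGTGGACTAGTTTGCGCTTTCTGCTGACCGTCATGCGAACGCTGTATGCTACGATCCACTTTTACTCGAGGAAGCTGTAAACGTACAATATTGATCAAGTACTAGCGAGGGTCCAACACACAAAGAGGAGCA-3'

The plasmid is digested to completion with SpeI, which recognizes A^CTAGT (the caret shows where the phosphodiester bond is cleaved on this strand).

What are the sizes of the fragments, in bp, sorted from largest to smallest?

142, 64, 19, 8, 7 bp

SpeI sites (ACTAGT) start at positions 16, 35, 99, 106, 114.
SpeI cuts after the first base of each site, so after positions 16, 35, 99, 106, 114.
Circular molecule, 5 cuts → 5 fragments:
  17–35 → 19 bp
  36–99 → 64 bp
  100–106 → 7 bp
  107–114 → 8 bp
  115–240 then 1–16 → 126 + 16 = 142 bp
Sorted largest to smallest: 142, 64, 19, 8, 7 bp.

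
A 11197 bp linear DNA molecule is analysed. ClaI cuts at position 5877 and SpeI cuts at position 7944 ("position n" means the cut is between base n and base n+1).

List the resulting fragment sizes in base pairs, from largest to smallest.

5877, 3253, 2067 bp

Combined cut positions (sorted): 5877, 7944.
Linear molecule, 2 cuts → 3 fragments:
  5877 − 0 = 5877 bp
  7944 − 5877 = 2067 bp
  11197 − 7944 = 3253 bp
Sorted largest to smallest: 5877, 3253, 2067 bp.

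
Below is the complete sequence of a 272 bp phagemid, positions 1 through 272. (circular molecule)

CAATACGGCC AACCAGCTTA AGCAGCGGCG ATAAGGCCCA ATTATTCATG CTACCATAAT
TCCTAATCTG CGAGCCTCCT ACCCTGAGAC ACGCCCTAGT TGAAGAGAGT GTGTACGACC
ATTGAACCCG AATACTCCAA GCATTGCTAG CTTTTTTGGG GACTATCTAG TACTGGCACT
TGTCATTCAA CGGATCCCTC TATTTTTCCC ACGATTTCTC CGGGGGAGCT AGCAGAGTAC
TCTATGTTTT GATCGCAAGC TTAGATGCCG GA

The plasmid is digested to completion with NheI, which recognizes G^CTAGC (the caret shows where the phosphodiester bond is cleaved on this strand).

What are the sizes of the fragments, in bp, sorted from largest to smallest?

NheI sites (GCTAGC) start at positions 146, 228.
NheI cuts after the first base of each site, so after positions 146, 228.
Circular molecule, 2 cuts → 2 fragments:
  147–228 → 82 bp
  229–272 then 1–146 → 44 + 146 = 190 bp
Sorted largest to smallest: 190, 82 bp.

190, 82 bp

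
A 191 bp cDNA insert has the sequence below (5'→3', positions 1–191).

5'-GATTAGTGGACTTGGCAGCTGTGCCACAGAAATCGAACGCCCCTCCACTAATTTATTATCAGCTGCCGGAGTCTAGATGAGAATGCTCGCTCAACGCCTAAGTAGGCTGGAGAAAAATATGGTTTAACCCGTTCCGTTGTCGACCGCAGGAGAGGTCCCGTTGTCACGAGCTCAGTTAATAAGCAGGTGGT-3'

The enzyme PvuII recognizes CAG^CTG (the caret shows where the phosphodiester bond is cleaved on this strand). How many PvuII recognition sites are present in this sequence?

CAGCTG occurs starting at positions 16, 60.
PvuII cuts at 2 sites.

2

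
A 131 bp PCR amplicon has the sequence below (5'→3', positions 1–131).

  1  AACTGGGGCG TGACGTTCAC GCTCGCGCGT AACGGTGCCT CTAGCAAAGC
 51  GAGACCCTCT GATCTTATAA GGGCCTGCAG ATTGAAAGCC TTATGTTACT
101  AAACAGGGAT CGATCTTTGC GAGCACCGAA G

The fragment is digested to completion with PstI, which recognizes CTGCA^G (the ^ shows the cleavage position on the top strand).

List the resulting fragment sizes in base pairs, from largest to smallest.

The PstI site (CTGCAG) starts at position 75.
PstI cuts after base 5 of each site (before the last base), so after position 79.
Linear molecule, 1 cut → 2 fragments:
  1–79 → 79 bp
  80–131 → 52 bp
Sorted largest to smallest: 79, 52 bp.

79, 52 bp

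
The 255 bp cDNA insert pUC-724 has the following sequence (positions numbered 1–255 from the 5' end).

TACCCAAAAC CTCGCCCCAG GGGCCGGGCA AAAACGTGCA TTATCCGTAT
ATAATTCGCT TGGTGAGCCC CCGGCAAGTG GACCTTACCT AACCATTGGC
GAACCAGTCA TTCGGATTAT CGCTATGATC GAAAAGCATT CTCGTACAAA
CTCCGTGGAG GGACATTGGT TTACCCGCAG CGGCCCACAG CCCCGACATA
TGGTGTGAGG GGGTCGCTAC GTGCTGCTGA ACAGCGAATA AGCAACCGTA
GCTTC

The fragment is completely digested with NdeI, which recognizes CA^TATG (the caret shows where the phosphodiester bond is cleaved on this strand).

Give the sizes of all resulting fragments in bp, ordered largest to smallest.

198, 57 bp

The NdeI site (CATATG) starts at position 197.
NdeI cuts after base 2 of each site, so after position 198.
Linear molecule, 1 cut → 2 fragments:
  1–198 → 198 bp
  199–255 → 57 bp
Sorted largest to smallest: 198, 57 bp.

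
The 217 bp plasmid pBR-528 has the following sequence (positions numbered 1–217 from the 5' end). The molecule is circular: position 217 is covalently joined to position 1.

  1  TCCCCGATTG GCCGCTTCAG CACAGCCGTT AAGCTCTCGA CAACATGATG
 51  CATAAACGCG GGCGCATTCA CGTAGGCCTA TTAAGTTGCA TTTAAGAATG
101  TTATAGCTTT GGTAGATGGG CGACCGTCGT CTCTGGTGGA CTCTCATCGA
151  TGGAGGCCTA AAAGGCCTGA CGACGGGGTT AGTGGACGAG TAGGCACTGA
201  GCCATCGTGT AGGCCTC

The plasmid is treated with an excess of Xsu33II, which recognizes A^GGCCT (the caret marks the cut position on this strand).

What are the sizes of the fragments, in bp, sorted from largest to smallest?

80, 80, 48, 9 bp

Xsu33II sites (AGGCCT) start at positions 74, 154, 163, 211.
Xsu33II cuts after the first base of each site, so after positions 74, 154, 163, 211.
Circular molecule, 4 cuts → 4 fragments:
  75–154 → 80 bp
  155–163 → 9 bp
  164–211 → 48 bp
  212–217 then 1–74 → 6 + 74 = 80 bp
Sorted largest to smallest: 80, 80, 48, 9 bp.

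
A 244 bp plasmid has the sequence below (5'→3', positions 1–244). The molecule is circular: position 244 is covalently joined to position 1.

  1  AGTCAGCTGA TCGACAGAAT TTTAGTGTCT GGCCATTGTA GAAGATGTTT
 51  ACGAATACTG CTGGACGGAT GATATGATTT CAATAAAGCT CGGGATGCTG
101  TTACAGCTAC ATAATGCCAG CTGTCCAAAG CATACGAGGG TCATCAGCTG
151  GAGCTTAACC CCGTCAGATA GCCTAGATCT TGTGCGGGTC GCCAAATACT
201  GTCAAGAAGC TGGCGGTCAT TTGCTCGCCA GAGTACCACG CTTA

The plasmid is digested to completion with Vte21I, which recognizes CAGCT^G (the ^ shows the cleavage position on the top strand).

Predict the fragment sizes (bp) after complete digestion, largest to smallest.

114, 103, 27 bp

Vte21I sites (CAGCTG) start at positions 4, 118, 145.
Vte21I cuts after base 5 of each site (before the last base), so after positions 8, 122, 149.
Circular molecule, 3 cuts → 3 fragments:
  9–122 → 114 bp
  123–149 → 27 bp
  150–244 then 1–8 → 95 + 8 = 103 bp
Sorted largest to smallest: 114, 103, 27 bp.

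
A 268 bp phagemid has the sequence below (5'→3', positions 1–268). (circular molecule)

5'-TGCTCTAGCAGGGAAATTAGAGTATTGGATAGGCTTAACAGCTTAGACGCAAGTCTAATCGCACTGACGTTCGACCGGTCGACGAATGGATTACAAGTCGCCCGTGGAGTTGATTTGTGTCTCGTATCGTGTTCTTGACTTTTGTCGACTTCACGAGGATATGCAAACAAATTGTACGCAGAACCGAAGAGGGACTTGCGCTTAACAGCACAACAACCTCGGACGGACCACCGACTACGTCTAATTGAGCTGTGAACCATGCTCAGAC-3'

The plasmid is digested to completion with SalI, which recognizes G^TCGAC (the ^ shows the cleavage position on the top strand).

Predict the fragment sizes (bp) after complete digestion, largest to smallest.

202, 66 bp

SalI sites (GTCGAC) start at positions 78, 144.
SalI cuts after the first base of each site, so after positions 78, 144.
Circular molecule, 2 cuts → 2 fragments:
  79–144 → 66 bp
  145–268 then 1–78 → 124 + 78 = 202 bp
Sorted largest to smallest: 202, 66 bp.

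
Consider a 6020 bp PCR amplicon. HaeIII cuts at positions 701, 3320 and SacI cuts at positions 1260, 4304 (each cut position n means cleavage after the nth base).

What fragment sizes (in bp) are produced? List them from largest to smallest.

Combined cut positions (sorted): 701, 1260, 3320, 4304.
Linear molecule, 4 cuts → 5 fragments:
  701 − 0 = 701 bp
  1260 − 701 = 559 bp
  3320 − 1260 = 2060 bp
  4304 − 3320 = 984 bp
  6020 − 4304 = 1716 bp
Sorted largest to smallest: 2060, 1716, 984, 701, 559 bp.

2060, 1716, 984, 701, 559 bp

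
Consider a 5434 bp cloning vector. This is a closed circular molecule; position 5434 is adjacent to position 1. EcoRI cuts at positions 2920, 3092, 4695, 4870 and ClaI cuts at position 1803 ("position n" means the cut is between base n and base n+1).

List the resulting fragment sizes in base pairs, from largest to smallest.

Combined cut positions (sorted): 1803, 2920, 3092, 4695, 4870.
Circular molecule, 5 cuts → 5 fragments:
  2920 − 1803 = 1117 bp
  3092 − 2920 = 172 bp
  4695 − 3092 = 1603 bp
  4870 − 4695 = 175 bp
  wrap: 5434 − 4870 + 1803 = 2367 bp
Sorted largest to smallest: 2367, 1603, 1117, 175, 172 bp.

2367, 1603, 1117, 175, 172 bp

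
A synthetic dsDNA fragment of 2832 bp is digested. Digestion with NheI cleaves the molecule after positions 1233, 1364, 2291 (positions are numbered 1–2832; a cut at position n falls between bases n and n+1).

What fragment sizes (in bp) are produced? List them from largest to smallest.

Linear molecule, 3 cuts → 4 fragments:
  1233 − 0 = 1233 bp
  1364 − 1233 = 131 bp
  2291 − 1364 = 927 bp
  2832 − 2291 = 541 bp
Sorted largest to smallest: 1233, 927, 541, 131 bp.

1233, 927, 541, 131 bp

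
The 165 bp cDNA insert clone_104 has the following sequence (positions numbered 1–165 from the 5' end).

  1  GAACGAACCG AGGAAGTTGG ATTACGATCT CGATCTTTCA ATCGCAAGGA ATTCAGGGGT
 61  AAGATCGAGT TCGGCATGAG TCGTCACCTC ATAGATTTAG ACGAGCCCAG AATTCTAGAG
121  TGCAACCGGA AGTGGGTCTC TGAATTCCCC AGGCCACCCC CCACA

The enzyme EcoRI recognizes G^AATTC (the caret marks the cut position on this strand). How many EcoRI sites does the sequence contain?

GAATTC occurs starting at positions 49, 110, 142.
EcoRI cuts at 3 sites.

3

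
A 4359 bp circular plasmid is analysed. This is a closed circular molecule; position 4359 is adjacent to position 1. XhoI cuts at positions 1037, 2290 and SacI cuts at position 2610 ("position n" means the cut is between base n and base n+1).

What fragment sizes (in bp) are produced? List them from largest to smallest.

2786, 1253, 320 bp

Combined cut positions (sorted): 1037, 2290, 2610.
Circular molecule, 3 cuts → 3 fragments:
  2290 − 1037 = 1253 bp
  2610 − 2290 = 320 bp
  wrap: 4359 − 2610 + 1037 = 2786 bp
Sorted largest to smallest: 2786, 1253, 320 bp.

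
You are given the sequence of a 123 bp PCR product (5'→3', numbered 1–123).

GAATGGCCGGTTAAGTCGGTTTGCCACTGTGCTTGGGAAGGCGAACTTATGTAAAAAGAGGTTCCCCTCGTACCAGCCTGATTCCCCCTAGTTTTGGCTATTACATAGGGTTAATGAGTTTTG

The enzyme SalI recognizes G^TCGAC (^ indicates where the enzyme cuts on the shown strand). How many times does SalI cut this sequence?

No occurrence of GTCGAC is present in the sequence.
SalI does not cut: 0 sites.

0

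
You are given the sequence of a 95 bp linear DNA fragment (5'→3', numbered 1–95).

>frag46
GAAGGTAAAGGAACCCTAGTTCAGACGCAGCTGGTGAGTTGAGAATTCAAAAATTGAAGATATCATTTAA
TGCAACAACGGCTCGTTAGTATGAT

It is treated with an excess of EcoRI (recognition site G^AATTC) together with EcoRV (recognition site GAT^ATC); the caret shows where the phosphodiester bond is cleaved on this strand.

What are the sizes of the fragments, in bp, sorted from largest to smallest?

43, 34, 18 bp

The EcoRI site (GAATTC) starts at position 43.
EcoRI cuts after the first base of each site, so after position 43.
The EcoRV site (GATATC) starts at position 59.
EcoRV cuts after base 3 of each site, so after position 61.
Combined cut positions: 43, 61.
Linear molecule, 2 cuts → 3 fragments:
  1–43 → 43 bp
  44–61 → 18 bp
  62–95 → 34 bp
Sorted largest to smallest: 43, 34, 18 bp.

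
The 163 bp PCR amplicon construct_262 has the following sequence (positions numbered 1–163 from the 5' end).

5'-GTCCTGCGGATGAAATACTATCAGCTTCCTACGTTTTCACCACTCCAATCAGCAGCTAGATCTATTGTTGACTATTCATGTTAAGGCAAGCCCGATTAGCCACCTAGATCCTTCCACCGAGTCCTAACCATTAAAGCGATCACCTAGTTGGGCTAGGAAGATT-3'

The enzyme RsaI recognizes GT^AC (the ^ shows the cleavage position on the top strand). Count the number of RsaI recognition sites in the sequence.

No occurrence of GTAC is present in the sequence.
RsaI does not cut: 0 sites.

0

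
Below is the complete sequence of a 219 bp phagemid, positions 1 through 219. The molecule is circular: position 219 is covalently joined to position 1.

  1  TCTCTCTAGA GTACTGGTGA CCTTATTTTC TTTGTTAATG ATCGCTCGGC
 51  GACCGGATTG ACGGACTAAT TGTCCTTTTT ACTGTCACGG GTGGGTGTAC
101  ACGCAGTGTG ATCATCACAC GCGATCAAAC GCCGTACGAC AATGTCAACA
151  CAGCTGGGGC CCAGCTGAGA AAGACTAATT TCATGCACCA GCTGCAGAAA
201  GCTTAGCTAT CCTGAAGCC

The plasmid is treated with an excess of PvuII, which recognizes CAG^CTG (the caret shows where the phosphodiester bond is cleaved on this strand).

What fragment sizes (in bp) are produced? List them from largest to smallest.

181, 27, 11 bp

PvuII sites (CAGCTG) start at positions 151, 162, 189.
PvuII cuts after base 3 of each site, so after positions 153, 164, 191.
Circular molecule, 3 cuts → 3 fragments:
  154–164 → 11 bp
  165–191 → 27 bp
  192–219 then 1–153 → 28 + 153 = 181 bp
Sorted largest to smallest: 181, 27, 11 bp.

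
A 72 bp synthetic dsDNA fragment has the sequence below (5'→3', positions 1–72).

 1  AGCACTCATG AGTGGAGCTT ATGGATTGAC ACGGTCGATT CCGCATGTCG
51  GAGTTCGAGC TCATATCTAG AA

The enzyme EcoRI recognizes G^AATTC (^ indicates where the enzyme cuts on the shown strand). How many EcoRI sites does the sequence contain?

0

No occurrence of GAATTC is present in the sequence.
EcoRI does not cut: 0 sites.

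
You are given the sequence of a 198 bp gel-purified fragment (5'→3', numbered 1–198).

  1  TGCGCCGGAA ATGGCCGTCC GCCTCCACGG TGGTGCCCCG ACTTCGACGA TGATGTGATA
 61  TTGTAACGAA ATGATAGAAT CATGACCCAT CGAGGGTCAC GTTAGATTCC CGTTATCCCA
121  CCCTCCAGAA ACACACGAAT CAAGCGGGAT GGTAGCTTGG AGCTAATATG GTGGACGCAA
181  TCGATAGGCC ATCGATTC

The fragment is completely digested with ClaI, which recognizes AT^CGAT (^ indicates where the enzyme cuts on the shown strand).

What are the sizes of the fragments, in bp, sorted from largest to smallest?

ClaI sites (ATCGAT) start at positions 180, 191.
ClaI cuts after base 2 of each site, so after positions 181, 192.
Linear molecule, 2 cuts → 3 fragments:
  1–181 → 181 bp
  182–192 → 11 bp
  193–198 → 6 bp
Sorted largest to smallest: 181, 11, 6 bp.

181, 11, 6 bp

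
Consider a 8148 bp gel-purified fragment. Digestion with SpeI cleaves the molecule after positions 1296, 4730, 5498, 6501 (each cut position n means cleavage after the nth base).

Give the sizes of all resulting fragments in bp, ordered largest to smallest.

3434, 1647, 1296, 1003, 768 bp

Linear molecule, 4 cuts → 5 fragments:
  1296 − 0 = 1296 bp
  4730 − 1296 = 3434 bp
  5498 − 4730 = 768 bp
  6501 − 5498 = 1003 bp
  8148 − 6501 = 1647 bp
Sorted largest to smallest: 3434, 1647, 1296, 1003, 768 bp.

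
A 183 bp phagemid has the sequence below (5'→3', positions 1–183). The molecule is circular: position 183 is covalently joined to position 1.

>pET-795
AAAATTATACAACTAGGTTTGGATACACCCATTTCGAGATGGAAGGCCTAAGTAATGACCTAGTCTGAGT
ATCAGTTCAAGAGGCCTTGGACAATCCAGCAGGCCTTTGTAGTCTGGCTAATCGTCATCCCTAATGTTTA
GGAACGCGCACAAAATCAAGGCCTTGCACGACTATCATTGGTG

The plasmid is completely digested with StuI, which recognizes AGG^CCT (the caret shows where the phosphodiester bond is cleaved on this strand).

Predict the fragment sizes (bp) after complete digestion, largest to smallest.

68, 58, 38, 19 bp

StuI sites (AGGCCT) start at positions 44, 82, 101, 159.
StuI cuts after base 3 of each site, so after positions 46, 84, 103, 161.
Circular molecule, 4 cuts → 4 fragments:
  47–84 → 38 bp
  85–103 → 19 bp
  104–161 → 58 bp
  162–183 then 1–46 → 22 + 46 = 68 bp
Sorted largest to smallest: 68, 58, 38, 19 bp.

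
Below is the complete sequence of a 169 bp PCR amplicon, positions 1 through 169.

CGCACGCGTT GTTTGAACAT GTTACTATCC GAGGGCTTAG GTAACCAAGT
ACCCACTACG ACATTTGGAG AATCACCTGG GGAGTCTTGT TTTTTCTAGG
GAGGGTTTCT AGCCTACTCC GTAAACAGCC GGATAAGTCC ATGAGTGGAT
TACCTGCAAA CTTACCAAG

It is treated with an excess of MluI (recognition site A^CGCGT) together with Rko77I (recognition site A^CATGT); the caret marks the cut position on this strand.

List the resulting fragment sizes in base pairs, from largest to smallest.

152, 13, 4 bp

The MluI site (ACGCGT) starts at position 4.
MluI cuts after the first base of each site, so after position 4.
The Rko77I site (ACATGT) starts at position 17.
Rko77I cuts after the first base of each site, so after position 17.
Combined cut positions: 4, 17.
Linear molecule, 2 cuts → 3 fragments:
  1–4 → 4 bp
  5–17 → 13 bp
  18–169 → 152 bp
Sorted largest to smallest: 152, 13, 4 bp.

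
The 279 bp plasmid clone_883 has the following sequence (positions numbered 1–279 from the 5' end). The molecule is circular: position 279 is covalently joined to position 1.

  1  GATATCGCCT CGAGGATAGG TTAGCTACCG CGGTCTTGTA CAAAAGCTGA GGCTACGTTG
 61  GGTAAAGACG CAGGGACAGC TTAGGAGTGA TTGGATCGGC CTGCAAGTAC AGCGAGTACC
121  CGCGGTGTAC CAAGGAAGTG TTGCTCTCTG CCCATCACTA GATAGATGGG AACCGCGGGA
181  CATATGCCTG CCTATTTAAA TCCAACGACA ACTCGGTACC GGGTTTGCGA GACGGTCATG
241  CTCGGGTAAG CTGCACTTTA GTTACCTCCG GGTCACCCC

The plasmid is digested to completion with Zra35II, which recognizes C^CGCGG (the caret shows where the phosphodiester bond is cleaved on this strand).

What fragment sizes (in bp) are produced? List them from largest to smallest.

134, 92, 53 bp

Zra35II sites (CCGCGG) start at positions 28, 120, 173.
Zra35II cuts after the first base of each site, so after positions 28, 120, 173.
Circular molecule, 3 cuts → 3 fragments:
  29–120 → 92 bp
  121–173 → 53 bp
  174–279 then 1–28 → 106 + 28 = 134 bp
Sorted largest to smallest: 134, 92, 53 bp.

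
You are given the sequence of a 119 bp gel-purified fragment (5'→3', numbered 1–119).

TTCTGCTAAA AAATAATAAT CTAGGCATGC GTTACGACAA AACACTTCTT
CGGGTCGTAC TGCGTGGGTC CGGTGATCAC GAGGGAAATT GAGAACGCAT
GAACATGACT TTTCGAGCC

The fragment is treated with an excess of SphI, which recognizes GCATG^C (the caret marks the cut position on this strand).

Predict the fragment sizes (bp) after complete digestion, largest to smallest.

The SphI site (GCATGC) starts at position 25.
SphI cuts after base 5 of each site (before the last base), so after position 29.
Linear molecule, 1 cut → 2 fragments:
  1–29 → 29 bp
  30–119 → 90 bp
Sorted largest to smallest: 90, 29 bp.

90, 29 bp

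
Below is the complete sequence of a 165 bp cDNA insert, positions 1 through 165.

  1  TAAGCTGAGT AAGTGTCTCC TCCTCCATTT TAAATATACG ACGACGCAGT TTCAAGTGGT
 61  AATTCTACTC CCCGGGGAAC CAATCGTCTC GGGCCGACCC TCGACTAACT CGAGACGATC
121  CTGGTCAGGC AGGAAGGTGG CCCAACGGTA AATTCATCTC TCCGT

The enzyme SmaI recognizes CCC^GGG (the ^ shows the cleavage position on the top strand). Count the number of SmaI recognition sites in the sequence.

1

CCCGGG occurs starting at position 71.
SmaI cuts at 1 site.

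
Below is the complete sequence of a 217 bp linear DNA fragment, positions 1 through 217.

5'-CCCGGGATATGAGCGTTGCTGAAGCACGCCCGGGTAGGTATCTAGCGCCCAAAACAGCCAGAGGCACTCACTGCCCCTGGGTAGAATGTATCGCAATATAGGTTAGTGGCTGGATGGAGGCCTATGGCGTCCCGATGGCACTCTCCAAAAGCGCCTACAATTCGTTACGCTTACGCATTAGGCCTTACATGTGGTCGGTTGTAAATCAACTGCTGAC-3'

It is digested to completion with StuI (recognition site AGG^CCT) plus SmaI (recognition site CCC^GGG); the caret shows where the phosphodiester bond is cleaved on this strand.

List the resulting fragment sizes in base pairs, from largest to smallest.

StuI sites (AGGCCT) start at positions 118, 180.
StuI cuts after base 3 of each site, so after positions 120, 182.
SmaI sites (CCCGGG) start at positions 1, 29.
SmaI cuts after base 3 of each site, so after positions 3, 31.
Combined cut positions: 3, 31, 120, 182.
Linear molecule, 4 cuts → 5 fragments:
  1–3 → 3 bp
  4–31 → 28 bp
  32–120 → 89 bp
  121–182 → 62 bp
  183–217 → 35 bp
Sorted largest to smallest: 89, 62, 35, 28, 3 bp.

89, 62, 35, 28, 3 bp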